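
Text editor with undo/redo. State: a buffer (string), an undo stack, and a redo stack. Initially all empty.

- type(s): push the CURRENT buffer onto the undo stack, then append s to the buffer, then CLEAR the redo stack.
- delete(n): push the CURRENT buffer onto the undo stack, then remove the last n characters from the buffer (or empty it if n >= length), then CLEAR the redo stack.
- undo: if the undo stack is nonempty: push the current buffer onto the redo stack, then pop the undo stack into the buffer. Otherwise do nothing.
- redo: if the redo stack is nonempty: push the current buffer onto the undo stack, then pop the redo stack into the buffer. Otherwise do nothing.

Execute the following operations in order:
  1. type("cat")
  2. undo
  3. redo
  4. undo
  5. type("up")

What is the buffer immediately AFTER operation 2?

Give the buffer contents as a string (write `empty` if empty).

Answer: empty

Derivation:
After op 1 (type): buf='cat' undo_depth=1 redo_depth=0
After op 2 (undo): buf='(empty)' undo_depth=0 redo_depth=1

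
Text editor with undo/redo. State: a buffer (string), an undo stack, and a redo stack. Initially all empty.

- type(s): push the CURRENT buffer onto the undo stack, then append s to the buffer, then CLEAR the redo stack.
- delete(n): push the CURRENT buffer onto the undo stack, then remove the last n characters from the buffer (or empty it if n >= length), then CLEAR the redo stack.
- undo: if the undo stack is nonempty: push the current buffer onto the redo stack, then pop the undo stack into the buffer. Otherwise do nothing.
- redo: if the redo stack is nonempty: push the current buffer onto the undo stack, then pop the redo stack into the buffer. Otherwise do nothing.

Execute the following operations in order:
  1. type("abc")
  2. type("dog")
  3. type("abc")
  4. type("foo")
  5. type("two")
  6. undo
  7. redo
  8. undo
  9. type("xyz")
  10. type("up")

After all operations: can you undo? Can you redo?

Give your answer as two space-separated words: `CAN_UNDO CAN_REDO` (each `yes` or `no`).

After op 1 (type): buf='abc' undo_depth=1 redo_depth=0
After op 2 (type): buf='abcdog' undo_depth=2 redo_depth=0
After op 3 (type): buf='abcdogabc' undo_depth=3 redo_depth=0
After op 4 (type): buf='abcdogabcfoo' undo_depth=4 redo_depth=0
After op 5 (type): buf='abcdogabcfootwo' undo_depth=5 redo_depth=0
After op 6 (undo): buf='abcdogabcfoo' undo_depth=4 redo_depth=1
After op 7 (redo): buf='abcdogabcfootwo' undo_depth=5 redo_depth=0
After op 8 (undo): buf='abcdogabcfoo' undo_depth=4 redo_depth=1
After op 9 (type): buf='abcdogabcfooxyz' undo_depth=5 redo_depth=0
After op 10 (type): buf='abcdogabcfooxyzup' undo_depth=6 redo_depth=0

Answer: yes no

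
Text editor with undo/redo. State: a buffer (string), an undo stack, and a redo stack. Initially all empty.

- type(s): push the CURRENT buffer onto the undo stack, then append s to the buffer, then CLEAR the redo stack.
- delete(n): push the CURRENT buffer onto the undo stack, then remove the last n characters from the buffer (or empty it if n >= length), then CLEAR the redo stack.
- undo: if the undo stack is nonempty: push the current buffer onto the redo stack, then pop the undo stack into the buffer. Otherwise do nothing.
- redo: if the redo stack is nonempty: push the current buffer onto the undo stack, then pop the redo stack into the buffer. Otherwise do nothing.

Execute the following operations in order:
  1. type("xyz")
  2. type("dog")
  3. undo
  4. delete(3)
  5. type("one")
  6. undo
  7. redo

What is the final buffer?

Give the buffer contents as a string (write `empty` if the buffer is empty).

After op 1 (type): buf='xyz' undo_depth=1 redo_depth=0
After op 2 (type): buf='xyzdog' undo_depth=2 redo_depth=0
After op 3 (undo): buf='xyz' undo_depth=1 redo_depth=1
After op 4 (delete): buf='(empty)' undo_depth=2 redo_depth=0
After op 5 (type): buf='one' undo_depth=3 redo_depth=0
After op 6 (undo): buf='(empty)' undo_depth=2 redo_depth=1
After op 7 (redo): buf='one' undo_depth=3 redo_depth=0

Answer: one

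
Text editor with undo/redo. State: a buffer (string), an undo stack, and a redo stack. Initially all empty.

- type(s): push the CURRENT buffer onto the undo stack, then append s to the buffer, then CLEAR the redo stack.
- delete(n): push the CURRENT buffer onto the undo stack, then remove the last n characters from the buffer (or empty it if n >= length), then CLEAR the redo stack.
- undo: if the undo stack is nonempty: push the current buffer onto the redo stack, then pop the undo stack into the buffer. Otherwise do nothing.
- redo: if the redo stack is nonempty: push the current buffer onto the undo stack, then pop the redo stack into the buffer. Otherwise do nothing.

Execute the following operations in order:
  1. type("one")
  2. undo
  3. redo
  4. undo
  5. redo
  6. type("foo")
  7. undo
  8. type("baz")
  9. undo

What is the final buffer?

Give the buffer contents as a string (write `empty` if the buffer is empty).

Answer: one

Derivation:
After op 1 (type): buf='one' undo_depth=1 redo_depth=0
After op 2 (undo): buf='(empty)' undo_depth=0 redo_depth=1
After op 3 (redo): buf='one' undo_depth=1 redo_depth=0
After op 4 (undo): buf='(empty)' undo_depth=0 redo_depth=1
After op 5 (redo): buf='one' undo_depth=1 redo_depth=0
After op 6 (type): buf='onefoo' undo_depth=2 redo_depth=0
After op 7 (undo): buf='one' undo_depth=1 redo_depth=1
After op 8 (type): buf='onebaz' undo_depth=2 redo_depth=0
After op 9 (undo): buf='one' undo_depth=1 redo_depth=1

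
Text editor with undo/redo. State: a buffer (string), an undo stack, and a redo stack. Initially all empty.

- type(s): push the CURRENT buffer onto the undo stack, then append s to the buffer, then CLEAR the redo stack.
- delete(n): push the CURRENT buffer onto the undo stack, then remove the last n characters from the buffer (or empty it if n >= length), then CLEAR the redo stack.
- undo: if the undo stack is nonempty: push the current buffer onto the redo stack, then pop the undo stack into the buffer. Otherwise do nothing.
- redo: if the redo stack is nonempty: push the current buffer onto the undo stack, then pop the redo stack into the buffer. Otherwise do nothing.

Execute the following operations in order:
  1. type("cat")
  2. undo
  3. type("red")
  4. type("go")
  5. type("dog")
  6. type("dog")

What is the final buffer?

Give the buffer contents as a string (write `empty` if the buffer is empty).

Answer: redgodogdog

Derivation:
After op 1 (type): buf='cat' undo_depth=1 redo_depth=0
After op 2 (undo): buf='(empty)' undo_depth=0 redo_depth=1
After op 3 (type): buf='red' undo_depth=1 redo_depth=0
After op 4 (type): buf='redgo' undo_depth=2 redo_depth=0
After op 5 (type): buf='redgodog' undo_depth=3 redo_depth=0
After op 6 (type): buf='redgodogdog' undo_depth=4 redo_depth=0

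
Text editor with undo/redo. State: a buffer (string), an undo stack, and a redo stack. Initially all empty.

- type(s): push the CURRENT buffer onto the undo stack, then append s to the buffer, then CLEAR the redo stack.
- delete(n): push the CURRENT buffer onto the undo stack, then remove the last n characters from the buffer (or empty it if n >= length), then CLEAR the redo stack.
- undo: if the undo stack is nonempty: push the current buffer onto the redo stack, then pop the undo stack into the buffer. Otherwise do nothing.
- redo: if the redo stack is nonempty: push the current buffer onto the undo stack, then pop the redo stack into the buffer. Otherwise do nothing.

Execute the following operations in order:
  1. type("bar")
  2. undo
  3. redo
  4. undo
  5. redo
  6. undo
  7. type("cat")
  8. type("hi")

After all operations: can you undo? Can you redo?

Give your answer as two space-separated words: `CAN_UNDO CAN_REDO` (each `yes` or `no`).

After op 1 (type): buf='bar' undo_depth=1 redo_depth=0
After op 2 (undo): buf='(empty)' undo_depth=0 redo_depth=1
After op 3 (redo): buf='bar' undo_depth=1 redo_depth=0
After op 4 (undo): buf='(empty)' undo_depth=0 redo_depth=1
After op 5 (redo): buf='bar' undo_depth=1 redo_depth=0
After op 6 (undo): buf='(empty)' undo_depth=0 redo_depth=1
After op 7 (type): buf='cat' undo_depth=1 redo_depth=0
After op 8 (type): buf='cathi' undo_depth=2 redo_depth=0

Answer: yes no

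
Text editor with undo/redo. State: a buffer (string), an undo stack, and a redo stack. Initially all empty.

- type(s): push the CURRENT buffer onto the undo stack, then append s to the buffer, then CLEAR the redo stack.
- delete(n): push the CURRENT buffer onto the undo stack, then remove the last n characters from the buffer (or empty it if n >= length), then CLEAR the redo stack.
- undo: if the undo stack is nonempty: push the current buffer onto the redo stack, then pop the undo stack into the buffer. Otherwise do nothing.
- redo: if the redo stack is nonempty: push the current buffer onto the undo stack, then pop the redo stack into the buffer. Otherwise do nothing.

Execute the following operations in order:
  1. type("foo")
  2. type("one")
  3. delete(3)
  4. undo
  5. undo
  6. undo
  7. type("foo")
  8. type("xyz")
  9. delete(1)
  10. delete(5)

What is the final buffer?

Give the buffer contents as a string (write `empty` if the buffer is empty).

After op 1 (type): buf='foo' undo_depth=1 redo_depth=0
After op 2 (type): buf='fooone' undo_depth=2 redo_depth=0
After op 3 (delete): buf='foo' undo_depth=3 redo_depth=0
After op 4 (undo): buf='fooone' undo_depth=2 redo_depth=1
After op 5 (undo): buf='foo' undo_depth=1 redo_depth=2
After op 6 (undo): buf='(empty)' undo_depth=0 redo_depth=3
After op 7 (type): buf='foo' undo_depth=1 redo_depth=0
After op 8 (type): buf='fooxyz' undo_depth=2 redo_depth=0
After op 9 (delete): buf='fooxy' undo_depth=3 redo_depth=0
After op 10 (delete): buf='(empty)' undo_depth=4 redo_depth=0

Answer: empty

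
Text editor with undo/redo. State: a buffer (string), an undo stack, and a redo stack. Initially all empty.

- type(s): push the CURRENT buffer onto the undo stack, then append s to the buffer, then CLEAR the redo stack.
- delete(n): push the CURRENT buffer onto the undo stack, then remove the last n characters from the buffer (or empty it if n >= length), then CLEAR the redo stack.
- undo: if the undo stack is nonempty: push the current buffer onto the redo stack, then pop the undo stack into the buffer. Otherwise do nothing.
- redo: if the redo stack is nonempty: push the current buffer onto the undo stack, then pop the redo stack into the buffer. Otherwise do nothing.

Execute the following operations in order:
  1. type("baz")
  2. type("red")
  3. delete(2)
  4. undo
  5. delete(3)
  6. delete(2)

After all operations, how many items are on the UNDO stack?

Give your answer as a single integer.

Answer: 4

Derivation:
After op 1 (type): buf='baz' undo_depth=1 redo_depth=0
After op 2 (type): buf='bazred' undo_depth=2 redo_depth=0
After op 3 (delete): buf='bazr' undo_depth=3 redo_depth=0
After op 4 (undo): buf='bazred' undo_depth=2 redo_depth=1
After op 5 (delete): buf='baz' undo_depth=3 redo_depth=0
After op 6 (delete): buf='b' undo_depth=4 redo_depth=0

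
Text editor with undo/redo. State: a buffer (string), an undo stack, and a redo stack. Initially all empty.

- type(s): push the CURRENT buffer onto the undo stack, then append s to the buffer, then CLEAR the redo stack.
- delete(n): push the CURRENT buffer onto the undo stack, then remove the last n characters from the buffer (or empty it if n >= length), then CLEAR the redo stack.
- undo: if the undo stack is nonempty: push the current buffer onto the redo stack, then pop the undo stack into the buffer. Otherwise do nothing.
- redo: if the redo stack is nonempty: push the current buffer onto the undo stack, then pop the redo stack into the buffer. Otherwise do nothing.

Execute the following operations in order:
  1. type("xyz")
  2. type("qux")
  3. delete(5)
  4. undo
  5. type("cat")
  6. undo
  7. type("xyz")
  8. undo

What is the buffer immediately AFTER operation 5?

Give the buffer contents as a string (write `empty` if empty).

After op 1 (type): buf='xyz' undo_depth=1 redo_depth=0
After op 2 (type): buf='xyzqux' undo_depth=2 redo_depth=0
After op 3 (delete): buf='x' undo_depth=3 redo_depth=0
After op 4 (undo): buf='xyzqux' undo_depth=2 redo_depth=1
After op 5 (type): buf='xyzquxcat' undo_depth=3 redo_depth=0

Answer: xyzquxcat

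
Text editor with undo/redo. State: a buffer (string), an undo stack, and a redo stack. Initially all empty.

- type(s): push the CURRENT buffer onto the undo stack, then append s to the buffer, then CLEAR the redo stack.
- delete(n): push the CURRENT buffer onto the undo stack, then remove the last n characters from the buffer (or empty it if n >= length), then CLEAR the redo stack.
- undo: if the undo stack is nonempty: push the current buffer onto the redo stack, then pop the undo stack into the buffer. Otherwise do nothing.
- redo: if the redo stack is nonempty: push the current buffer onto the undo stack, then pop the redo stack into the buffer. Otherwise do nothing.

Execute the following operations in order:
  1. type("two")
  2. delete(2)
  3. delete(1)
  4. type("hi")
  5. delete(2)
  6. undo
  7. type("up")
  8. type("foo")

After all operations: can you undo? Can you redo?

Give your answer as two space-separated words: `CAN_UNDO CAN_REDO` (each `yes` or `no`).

After op 1 (type): buf='two' undo_depth=1 redo_depth=0
After op 2 (delete): buf='t' undo_depth=2 redo_depth=0
After op 3 (delete): buf='(empty)' undo_depth=3 redo_depth=0
After op 4 (type): buf='hi' undo_depth=4 redo_depth=0
After op 5 (delete): buf='(empty)' undo_depth=5 redo_depth=0
After op 6 (undo): buf='hi' undo_depth=4 redo_depth=1
After op 7 (type): buf='hiup' undo_depth=5 redo_depth=0
After op 8 (type): buf='hiupfoo' undo_depth=6 redo_depth=0

Answer: yes no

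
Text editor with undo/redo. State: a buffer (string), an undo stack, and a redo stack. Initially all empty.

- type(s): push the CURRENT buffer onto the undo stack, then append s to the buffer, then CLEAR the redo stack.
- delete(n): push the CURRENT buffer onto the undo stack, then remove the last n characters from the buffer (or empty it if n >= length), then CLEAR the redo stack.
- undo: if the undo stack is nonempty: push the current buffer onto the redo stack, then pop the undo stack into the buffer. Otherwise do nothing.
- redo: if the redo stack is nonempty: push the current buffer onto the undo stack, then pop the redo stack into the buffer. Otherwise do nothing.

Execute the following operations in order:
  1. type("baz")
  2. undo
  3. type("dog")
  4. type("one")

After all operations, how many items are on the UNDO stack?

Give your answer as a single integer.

Answer: 2

Derivation:
After op 1 (type): buf='baz' undo_depth=1 redo_depth=0
After op 2 (undo): buf='(empty)' undo_depth=0 redo_depth=1
After op 3 (type): buf='dog' undo_depth=1 redo_depth=0
After op 4 (type): buf='dogone' undo_depth=2 redo_depth=0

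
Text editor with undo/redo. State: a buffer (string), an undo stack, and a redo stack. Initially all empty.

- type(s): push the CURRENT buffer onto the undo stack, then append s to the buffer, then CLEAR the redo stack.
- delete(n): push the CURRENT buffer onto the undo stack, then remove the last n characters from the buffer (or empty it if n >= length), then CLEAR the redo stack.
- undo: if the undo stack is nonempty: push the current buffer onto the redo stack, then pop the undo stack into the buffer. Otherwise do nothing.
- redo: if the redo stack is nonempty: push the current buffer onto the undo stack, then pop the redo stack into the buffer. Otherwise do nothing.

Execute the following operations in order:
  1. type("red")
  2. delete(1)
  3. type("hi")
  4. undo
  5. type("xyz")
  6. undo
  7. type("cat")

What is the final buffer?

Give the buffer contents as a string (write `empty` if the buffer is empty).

After op 1 (type): buf='red' undo_depth=1 redo_depth=0
After op 2 (delete): buf='re' undo_depth=2 redo_depth=0
After op 3 (type): buf='rehi' undo_depth=3 redo_depth=0
After op 4 (undo): buf='re' undo_depth=2 redo_depth=1
After op 5 (type): buf='rexyz' undo_depth=3 redo_depth=0
After op 6 (undo): buf='re' undo_depth=2 redo_depth=1
After op 7 (type): buf='recat' undo_depth=3 redo_depth=0

Answer: recat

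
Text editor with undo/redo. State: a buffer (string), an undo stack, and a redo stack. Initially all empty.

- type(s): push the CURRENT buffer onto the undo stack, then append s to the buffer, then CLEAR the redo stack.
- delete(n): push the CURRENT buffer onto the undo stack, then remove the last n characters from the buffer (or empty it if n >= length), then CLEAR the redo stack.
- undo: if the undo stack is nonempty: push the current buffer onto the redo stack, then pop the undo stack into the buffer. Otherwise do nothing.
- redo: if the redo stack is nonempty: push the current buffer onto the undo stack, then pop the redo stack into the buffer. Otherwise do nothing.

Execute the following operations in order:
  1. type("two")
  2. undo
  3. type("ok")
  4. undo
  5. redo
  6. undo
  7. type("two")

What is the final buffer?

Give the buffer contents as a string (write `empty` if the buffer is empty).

After op 1 (type): buf='two' undo_depth=1 redo_depth=0
After op 2 (undo): buf='(empty)' undo_depth=0 redo_depth=1
After op 3 (type): buf='ok' undo_depth=1 redo_depth=0
After op 4 (undo): buf='(empty)' undo_depth=0 redo_depth=1
After op 5 (redo): buf='ok' undo_depth=1 redo_depth=0
After op 6 (undo): buf='(empty)' undo_depth=0 redo_depth=1
After op 7 (type): buf='two' undo_depth=1 redo_depth=0

Answer: two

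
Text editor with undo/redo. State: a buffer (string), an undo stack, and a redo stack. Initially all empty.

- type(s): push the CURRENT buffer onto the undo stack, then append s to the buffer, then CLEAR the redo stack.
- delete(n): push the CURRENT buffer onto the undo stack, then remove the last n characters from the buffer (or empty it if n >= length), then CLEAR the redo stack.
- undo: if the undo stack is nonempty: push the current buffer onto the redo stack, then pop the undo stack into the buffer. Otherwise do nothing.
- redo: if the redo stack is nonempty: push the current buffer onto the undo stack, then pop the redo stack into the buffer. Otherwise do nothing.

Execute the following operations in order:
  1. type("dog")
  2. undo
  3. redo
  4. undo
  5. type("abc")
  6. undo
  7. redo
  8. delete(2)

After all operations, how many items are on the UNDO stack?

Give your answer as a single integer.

Answer: 2

Derivation:
After op 1 (type): buf='dog' undo_depth=1 redo_depth=0
After op 2 (undo): buf='(empty)' undo_depth=0 redo_depth=1
After op 3 (redo): buf='dog' undo_depth=1 redo_depth=0
After op 4 (undo): buf='(empty)' undo_depth=0 redo_depth=1
After op 5 (type): buf='abc' undo_depth=1 redo_depth=0
After op 6 (undo): buf='(empty)' undo_depth=0 redo_depth=1
After op 7 (redo): buf='abc' undo_depth=1 redo_depth=0
After op 8 (delete): buf='a' undo_depth=2 redo_depth=0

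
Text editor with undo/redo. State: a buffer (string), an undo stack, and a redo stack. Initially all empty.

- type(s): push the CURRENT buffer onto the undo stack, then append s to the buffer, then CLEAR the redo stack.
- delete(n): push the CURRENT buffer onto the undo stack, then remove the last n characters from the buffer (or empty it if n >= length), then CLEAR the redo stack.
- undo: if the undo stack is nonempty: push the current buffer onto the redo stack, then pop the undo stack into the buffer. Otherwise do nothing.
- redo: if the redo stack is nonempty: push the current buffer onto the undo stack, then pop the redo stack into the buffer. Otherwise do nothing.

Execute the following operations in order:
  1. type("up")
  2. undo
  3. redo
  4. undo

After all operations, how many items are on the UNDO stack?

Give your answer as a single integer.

After op 1 (type): buf='up' undo_depth=1 redo_depth=0
After op 2 (undo): buf='(empty)' undo_depth=0 redo_depth=1
After op 3 (redo): buf='up' undo_depth=1 redo_depth=0
After op 4 (undo): buf='(empty)' undo_depth=0 redo_depth=1

Answer: 0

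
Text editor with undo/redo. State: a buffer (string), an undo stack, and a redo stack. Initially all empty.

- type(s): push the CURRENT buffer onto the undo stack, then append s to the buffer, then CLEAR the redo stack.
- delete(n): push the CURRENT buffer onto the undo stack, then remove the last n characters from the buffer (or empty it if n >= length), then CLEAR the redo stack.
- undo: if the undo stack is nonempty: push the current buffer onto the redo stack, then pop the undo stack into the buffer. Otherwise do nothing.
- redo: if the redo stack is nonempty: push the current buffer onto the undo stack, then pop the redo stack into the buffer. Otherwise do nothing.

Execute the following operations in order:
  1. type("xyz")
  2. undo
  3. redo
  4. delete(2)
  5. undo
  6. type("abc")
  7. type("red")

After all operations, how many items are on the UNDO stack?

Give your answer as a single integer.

Answer: 3

Derivation:
After op 1 (type): buf='xyz' undo_depth=1 redo_depth=0
After op 2 (undo): buf='(empty)' undo_depth=0 redo_depth=1
After op 3 (redo): buf='xyz' undo_depth=1 redo_depth=0
After op 4 (delete): buf='x' undo_depth=2 redo_depth=0
After op 5 (undo): buf='xyz' undo_depth=1 redo_depth=1
After op 6 (type): buf='xyzabc' undo_depth=2 redo_depth=0
After op 7 (type): buf='xyzabcred' undo_depth=3 redo_depth=0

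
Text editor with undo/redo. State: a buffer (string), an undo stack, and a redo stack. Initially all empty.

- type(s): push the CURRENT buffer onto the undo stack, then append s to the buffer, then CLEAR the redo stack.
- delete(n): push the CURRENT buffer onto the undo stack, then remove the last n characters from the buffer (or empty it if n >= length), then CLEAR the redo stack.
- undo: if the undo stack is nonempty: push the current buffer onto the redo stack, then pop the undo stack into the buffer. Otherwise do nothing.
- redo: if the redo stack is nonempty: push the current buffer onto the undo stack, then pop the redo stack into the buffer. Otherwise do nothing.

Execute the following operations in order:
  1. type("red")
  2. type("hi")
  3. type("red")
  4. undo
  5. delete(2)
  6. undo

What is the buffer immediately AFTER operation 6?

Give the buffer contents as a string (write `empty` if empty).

Answer: redhi

Derivation:
After op 1 (type): buf='red' undo_depth=1 redo_depth=0
After op 2 (type): buf='redhi' undo_depth=2 redo_depth=0
After op 3 (type): buf='redhired' undo_depth=3 redo_depth=0
After op 4 (undo): buf='redhi' undo_depth=2 redo_depth=1
After op 5 (delete): buf='red' undo_depth=3 redo_depth=0
After op 6 (undo): buf='redhi' undo_depth=2 redo_depth=1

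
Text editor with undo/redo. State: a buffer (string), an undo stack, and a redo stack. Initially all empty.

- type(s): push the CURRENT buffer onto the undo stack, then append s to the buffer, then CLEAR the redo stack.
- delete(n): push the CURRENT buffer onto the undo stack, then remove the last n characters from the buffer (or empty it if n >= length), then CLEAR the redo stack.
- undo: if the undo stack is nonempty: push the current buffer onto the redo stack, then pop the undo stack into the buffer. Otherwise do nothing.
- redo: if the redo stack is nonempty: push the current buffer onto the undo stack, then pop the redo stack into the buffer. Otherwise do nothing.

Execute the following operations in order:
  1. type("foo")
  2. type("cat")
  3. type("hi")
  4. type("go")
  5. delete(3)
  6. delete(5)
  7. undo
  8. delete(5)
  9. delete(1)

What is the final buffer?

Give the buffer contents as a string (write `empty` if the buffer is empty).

After op 1 (type): buf='foo' undo_depth=1 redo_depth=0
After op 2 (type): buf='foocat' undo_depth=2 redo_depth=0
After op 3 (type): buf='foocathi' undo_depth=3 redo_depth=0
After op 4 (type): buf='foocathigo' undo_depth=4 redo_depth=0
After op 5 (delete): buf='foocath' undo_depth=5 redo_depth=0
After op 6 (delete): buf='fo' undo_depth=6 redo_depth=0
After op 7 (undo): buf='foocath' undo_depth=5 redo_depth=1
After op 8 (delete): buf='fo' undo_depth=6 redo_depth=0
After op 9 (delete): buf='f' undo_depth=7 redo_depth=0

Answer: f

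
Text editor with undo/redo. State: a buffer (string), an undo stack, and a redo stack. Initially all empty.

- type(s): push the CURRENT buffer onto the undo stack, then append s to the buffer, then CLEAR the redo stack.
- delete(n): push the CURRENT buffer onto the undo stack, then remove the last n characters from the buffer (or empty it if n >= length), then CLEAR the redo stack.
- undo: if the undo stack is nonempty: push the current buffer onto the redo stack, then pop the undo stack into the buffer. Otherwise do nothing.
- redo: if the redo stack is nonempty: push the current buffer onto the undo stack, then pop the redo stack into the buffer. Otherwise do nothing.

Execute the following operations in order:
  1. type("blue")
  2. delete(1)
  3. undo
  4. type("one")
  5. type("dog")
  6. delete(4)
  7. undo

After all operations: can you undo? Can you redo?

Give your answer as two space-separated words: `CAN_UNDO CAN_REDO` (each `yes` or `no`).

Answer: yes yes

Derivation:
After op 1 (type): buf='blue' undo_depth=1 redo_depth=0
After op 2 (delete): buf='blu' undo_depth=2 redo_depth=0
After op 3 (undo): buf='blue' undo_depth=1 redo_depth=1
After op 4 (type): buf='blueone' undo_depth=2 redo_depth=0
After op 5 (type): buf='blueonedog' undo_depth=3 redo_depth=0
After op 6 (delete): buf='blueon' undo_depth=4 redo_depth=0
After op 7 (undo): buf='blueonedog' undo_depth=3 redo_depth=1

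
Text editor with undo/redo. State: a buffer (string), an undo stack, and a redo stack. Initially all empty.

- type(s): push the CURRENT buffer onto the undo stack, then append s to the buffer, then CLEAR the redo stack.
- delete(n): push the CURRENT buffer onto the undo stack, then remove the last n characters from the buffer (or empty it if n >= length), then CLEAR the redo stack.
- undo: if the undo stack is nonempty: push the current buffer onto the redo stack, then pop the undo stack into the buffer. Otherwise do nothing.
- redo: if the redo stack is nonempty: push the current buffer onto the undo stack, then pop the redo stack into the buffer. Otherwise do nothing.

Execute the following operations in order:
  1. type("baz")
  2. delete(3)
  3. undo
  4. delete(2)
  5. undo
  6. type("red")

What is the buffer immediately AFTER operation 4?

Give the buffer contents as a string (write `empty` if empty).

After op 1 (type): buf='baz' undo_depth=1 redo_depth=0
After op 2 (delete): buf='(empty)' undo_depth=2 redo_depth=0
After op 3 (undo): buf='baz' undo_depth=1 redo_depth=1
After op 4 (delete): buf='b' undo_depth=2 redo_depth=0

Answer: b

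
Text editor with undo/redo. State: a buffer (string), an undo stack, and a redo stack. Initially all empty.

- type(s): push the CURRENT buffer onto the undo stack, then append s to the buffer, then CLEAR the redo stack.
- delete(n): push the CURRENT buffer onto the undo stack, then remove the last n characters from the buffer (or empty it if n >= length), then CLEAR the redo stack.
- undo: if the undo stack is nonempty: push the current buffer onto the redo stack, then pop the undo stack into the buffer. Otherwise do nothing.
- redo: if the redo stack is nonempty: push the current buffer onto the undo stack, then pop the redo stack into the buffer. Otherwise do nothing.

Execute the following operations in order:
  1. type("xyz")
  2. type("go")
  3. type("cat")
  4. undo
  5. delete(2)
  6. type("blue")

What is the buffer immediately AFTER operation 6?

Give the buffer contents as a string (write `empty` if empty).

Answer: xyzblue

Derivation:
After op 1 (type): buf='xyz' undo_depth=1 redo_depth=0
After op 2 (type): buf='xyzgo' undo_depth=2 redo_depth=0
After op 3 (type): buf='xyzgocat' undo_depth=3 redo_depth=0
After op 4 (undo): buf='xyzgo' undo_depth=2 redo_depth=1
After op 5 (delete): buf='xyz' undo_depth=3 redo_depth=0
After op 6 (type): buf='xyzblue' undo_depth=4 redo_depth=0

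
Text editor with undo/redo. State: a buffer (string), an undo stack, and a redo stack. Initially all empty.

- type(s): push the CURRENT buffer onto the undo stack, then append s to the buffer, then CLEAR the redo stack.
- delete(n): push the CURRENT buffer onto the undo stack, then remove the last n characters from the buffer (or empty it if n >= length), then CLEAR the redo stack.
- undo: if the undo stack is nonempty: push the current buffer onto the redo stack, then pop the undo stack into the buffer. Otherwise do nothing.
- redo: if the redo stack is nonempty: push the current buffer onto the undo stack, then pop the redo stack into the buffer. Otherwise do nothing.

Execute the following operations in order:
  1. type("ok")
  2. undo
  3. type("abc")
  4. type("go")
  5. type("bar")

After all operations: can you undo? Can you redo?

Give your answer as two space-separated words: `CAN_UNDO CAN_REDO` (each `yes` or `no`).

After op 1 (type): buf='ok' undo_depth=1 redo_depth=0
After op 2 (undo): buf='(empty)' undo_depth=0 redo_depth=1
After op 3 (type): buf='abc' undo_depth=1 redo_depth=0
After op 4 (type): buf='abcgo' undo_depth=2 redo_depth=0
After op 5 (type): buf='abcgobar' undo_depth=3 redo_depth=0

Answer: yes no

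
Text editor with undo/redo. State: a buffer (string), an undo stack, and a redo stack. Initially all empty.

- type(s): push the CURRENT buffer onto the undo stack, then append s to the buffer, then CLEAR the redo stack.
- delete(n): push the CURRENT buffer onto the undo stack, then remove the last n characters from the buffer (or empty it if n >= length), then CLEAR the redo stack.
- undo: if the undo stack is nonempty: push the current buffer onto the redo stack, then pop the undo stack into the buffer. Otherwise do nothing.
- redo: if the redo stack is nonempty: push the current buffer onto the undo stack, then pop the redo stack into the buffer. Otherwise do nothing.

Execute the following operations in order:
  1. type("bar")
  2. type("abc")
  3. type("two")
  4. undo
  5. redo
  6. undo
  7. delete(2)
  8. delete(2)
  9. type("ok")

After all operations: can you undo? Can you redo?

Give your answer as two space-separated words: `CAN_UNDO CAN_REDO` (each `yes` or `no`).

After op 1 (type): buf='bar' undo_depth=1 redo_depth=0
After op 2 (type): buf='barabc' undo_depth=2 redo_depth=0
After op 3 (type): buf='barabctwo' undo_depth=3 redo_depth=0
After op 4 (undo): buf='barabc' undo_depth=2 redo_depth=1
After op 5 (redo): buf='barabctwo' undo_depth=3 redo_depth=0
After op 6 (undo): buf='barabc' undo_depth=2 redo_depth=1
After op 7 (delete): buf='bara' undo_depth=3 redo_depth=0
After op 8 (delete): buf='ba' undo_depth=4 redo_depth=0
After op 9 (type): buf='baok' undo_depth=5 redo_depth=0

Answer: yes no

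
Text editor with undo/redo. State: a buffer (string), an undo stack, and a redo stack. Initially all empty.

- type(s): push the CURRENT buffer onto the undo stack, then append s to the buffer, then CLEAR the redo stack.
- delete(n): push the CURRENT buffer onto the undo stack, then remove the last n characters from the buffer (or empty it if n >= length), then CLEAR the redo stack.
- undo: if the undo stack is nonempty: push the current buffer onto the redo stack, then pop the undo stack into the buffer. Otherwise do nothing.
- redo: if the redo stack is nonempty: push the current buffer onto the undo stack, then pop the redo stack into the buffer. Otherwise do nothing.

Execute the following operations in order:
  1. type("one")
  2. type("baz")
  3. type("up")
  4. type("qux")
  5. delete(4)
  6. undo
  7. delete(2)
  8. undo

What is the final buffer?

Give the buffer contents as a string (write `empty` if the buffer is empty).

After op 1 (type): buf='one' undo_depth=1 redo_depth=0
After op 2 (type): buf='onebaz' undo_depth=2 redo_depth=0
After op 3 (type): buf='onebazup' undo_depth=3 redo_depth=0
After op 4 (type): buf='onebazupqux' undo_depth=4 redo_depth=0
After op 5 (delete): buf='onebazu' undo_depth=5 redo_depth=0
After op 6 (undo): buf='onebazupqux' undo_depth=4 redo_depth=1
After op 7 (delete): buf='onebazupq' undo_depth=5 redo_depth=0
After op 8 (undo): buf='onebazupqux' undo_depth=4 redo_depth=1

Answer: onebazupqux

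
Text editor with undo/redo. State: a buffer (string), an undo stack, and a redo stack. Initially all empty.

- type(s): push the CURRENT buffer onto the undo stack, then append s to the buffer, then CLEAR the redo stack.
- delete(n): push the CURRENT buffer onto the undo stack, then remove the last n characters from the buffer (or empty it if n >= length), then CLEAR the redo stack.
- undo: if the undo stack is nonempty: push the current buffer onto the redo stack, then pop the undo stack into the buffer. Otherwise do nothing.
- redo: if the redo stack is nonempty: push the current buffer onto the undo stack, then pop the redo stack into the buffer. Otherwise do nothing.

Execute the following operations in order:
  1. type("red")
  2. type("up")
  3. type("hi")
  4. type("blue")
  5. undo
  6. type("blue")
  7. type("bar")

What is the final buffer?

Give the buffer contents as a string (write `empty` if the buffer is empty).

Answer: reduphibluebar

Derivation:
After op 1 (type): buf='red' undo_depth=1 redo_depth=0
After op 2 (type): buf='redup' undo_depth=2 redo_depth=0
After op 3 (type): buf='reduphi' undo_depth=3 redo_depth=0
After op 4 (type): buf='reduphiblue' undo_depth=4 redo_depth=0
After op 5 (undo): buf='reduphi' undo_depth=3 redo_depth=1
After op 6 (type): buf='reduphiblue' undo_depth=4 redo_depth=0
After op 7 (type): buf='reduphibluebar' undo_depth=5 redo_depth=0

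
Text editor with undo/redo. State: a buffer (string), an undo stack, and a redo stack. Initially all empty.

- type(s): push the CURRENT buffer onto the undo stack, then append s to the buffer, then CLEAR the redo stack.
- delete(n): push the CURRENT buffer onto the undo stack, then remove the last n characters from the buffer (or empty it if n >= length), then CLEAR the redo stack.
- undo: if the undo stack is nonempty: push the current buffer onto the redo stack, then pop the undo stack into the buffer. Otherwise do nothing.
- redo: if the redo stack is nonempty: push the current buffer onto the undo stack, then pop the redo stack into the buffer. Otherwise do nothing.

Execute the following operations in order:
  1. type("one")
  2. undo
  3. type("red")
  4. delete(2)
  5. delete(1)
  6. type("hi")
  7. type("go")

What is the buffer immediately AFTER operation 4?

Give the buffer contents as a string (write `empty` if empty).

Answer: r

Derivation:
After op 1 (type): buf='one' undo_depth=1 redo_depth=0
After op 2 (undo): buf='(empty)' undo_depth=0 redo_depth=1
After op 3 (type): buf='red' undo_depth=1 redo_depth=0
After op 4 (delete): buf='r' undo_depth=2 redo_depth=0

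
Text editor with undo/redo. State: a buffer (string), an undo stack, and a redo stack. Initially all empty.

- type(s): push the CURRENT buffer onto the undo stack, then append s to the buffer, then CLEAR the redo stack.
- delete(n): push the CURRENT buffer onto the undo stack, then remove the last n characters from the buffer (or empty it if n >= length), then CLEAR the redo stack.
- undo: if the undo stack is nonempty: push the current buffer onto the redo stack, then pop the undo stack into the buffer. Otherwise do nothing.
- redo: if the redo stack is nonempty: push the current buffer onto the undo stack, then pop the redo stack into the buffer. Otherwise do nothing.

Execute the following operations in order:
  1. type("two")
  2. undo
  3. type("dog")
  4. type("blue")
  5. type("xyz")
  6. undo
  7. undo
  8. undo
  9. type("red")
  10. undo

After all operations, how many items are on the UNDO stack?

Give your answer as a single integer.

Answer: 0

Derivation:
After op 1 (type): buf='two' undo_depth=1 redo_depth=0
After op 2 (undo): buf='(empty)' undo_depth=0 redo_depth=1
After op 3 (type): buf='dog' undo_depth=1 redo_depth=0
After op 4 (type): buf='dogblue' undo_depth=2 redo_depth=0
After op 5 (type): buf='dogbluexyz' undo_depth=3 redo_depth=0
After op 6 (undo): buf='dogblue' undo_depth=2 redo_depth=1
After op 7 (undo): buf='dog' undo_depth=1 redo_depth=2
After op 8 (undo): buf='(empty)' undo_depth=0 redo_depth=3
After op 9 (type): buf='red' undo_depth=1 redo_depth=0
After op 10 (undo): buf='(empty)' undo_depth=0 redo_depth=1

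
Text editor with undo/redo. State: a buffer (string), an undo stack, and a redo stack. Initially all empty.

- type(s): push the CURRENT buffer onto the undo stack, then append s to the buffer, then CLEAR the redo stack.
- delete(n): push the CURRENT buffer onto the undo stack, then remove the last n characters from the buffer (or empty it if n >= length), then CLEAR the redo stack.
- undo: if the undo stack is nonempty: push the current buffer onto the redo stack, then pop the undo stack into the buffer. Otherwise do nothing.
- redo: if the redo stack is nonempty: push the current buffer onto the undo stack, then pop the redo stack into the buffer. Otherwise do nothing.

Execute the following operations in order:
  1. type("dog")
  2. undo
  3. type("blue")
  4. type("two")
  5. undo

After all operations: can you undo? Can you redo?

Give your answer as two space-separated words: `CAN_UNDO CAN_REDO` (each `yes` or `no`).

Answer: yes yes

Derivation:
After op 1 (type): buf='dog' undo_depth=1 redo_depth=0
After op 2 (undo): buf='(empty)' undo_depth=0 redo_depth=1
After op 3 (type): buf='blue' undo_depth=1 redo_depth=0
After op 4 (type): buf='bluetwo' undo_depth=2 redo_depth=0
After op 5 (undo): buf='blue' undo_depth=1 redo_depth=1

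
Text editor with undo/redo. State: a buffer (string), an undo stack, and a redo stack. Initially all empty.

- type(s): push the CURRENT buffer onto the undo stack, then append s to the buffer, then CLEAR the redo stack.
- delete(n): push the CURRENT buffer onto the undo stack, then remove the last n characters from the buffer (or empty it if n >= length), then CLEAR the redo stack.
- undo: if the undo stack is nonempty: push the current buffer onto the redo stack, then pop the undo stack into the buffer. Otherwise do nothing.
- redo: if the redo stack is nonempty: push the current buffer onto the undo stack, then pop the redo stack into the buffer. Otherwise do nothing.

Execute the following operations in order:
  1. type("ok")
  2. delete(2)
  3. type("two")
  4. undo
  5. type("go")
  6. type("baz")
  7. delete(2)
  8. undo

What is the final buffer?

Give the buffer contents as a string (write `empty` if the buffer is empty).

Answer: gobaz

Derivation:
After op 1 (type): buf='ok' undo_depth=1 redo_depth=0
After op 2 (delete): buf='(empty)' undo_depth=2 redo_depth=0
After op 3 (type): buf='two' undo_depth=3 redo_depth=0
After op 4 (undo): buf='(empty)' undo_depth=2 redo_depth=1
After op 5 (type): buf='go' undo_depth=3 redo_depth=0
After op 6 (type): buf='gobaz' undo_depth=4 redo_depth=0
After op 7 (delete): buf='gob' undo_depth=5 redo_depth=0
After op 8 (undo): buf='gobaz' undo_depth=4 redo_depth=1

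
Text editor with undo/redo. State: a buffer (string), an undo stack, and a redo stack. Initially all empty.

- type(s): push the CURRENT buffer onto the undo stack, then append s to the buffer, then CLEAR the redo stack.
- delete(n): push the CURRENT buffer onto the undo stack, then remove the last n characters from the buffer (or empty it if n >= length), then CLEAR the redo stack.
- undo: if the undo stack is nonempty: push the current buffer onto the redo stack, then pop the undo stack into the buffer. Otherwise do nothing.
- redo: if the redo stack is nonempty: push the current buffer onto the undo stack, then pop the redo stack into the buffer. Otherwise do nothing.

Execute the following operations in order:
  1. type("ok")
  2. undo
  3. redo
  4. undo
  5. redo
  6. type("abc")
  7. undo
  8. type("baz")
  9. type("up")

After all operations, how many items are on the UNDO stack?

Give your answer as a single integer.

After op 1 (type): buf='ok' undo_depth=1 redo_depth=0
After op 2 (undo): buf='(empty)' undo_depth=0 redo_depth=1
After op 3 (redo): buf='ok' undo_depth=1 redo_depth=0
After op 4 (undo): buf='(empty)' undo_depth=0 redo_depth=1
After op 5 (redo): buf='ok' undo_depth=1 redo_depth=0
After op 6 (type): buf='okabc' undo_depth=2 redo_depth=0
After op 7 (undo): buf='ok' undo_depth=1 redo_depth=1
After op 8 (type): buf='okbaz' undo_depth=2 redo_depth=0
After op 9 (type): buf='okbazup' undo_depth=3 redo_depth=0

Answer: 3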